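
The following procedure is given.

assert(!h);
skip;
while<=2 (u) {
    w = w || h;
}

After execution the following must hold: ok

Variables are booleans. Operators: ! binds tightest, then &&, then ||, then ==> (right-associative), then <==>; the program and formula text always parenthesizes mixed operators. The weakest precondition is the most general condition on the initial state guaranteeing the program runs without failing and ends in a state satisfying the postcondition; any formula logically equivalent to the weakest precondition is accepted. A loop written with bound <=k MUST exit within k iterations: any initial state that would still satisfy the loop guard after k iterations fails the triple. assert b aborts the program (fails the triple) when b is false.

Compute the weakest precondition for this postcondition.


Working backward. After the program, ok must hold.
Before the loop (bound <=2), unroll the exhaustion recursion (WP_0 = exit-now case; WP_j = one more guarded iteration, up to j = 2):
  WP_0: (!u) && ok
  WP_1: (u ==> ((!u) && ok)) && ((!u) ==> ok)
  WP_2: (u ==> ((u ==> ((!u) && ok)) && ((!u) ==> ok))) && ((!u) ==> ok)
So before the loop: (u ==> ((u ==> ((!u) && ok)) && ((!u) ==> ok))) && ((!u) ==> ok)
Before skip: (u ==> ((u ==> ((!u) && ok)) && ((!u) ==> ok))) && ((!u) ==> ok)
Before assert !h: (!h) && (u ==> ((u ==> ((!u) && ok)) && ((!u) ==> ok))) && ((!u) ==> ok)
Answer: WP = (!h) && (u ==> ((u ==> ((!u) && ok)) && ((!u) ==> ok))) && ((!u) ==> ok)


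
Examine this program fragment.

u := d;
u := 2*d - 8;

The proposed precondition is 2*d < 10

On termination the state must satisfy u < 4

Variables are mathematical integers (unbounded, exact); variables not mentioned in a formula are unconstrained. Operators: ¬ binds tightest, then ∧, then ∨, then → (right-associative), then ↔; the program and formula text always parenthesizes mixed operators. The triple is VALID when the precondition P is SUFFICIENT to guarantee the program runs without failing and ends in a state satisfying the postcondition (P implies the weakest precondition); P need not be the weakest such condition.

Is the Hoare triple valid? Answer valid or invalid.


Working backward. After the program, u < 4 must hold.
Before u := 2*d - 8: 2*d < 12
Before u := d: 2*d < 12
The weakest precondition is 2*d < 12.
Check whether 2*d < 10 implies it.
Every state satisfying the precondition satisfies the weakest precondition: the implication holds.
Answer: valid


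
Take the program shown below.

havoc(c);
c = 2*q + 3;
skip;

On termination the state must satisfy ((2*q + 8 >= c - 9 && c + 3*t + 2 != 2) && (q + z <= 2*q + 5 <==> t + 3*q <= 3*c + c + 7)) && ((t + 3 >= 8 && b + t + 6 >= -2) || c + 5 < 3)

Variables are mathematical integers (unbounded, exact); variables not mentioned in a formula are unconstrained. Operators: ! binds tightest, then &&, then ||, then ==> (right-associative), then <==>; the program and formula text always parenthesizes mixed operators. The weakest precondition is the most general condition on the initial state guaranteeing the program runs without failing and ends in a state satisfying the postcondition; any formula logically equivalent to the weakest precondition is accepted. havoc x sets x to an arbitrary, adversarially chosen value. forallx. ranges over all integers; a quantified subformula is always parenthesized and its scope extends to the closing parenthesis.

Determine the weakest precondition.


Working backward. After the program, the postcondition ((2*q + 8 >= c - 9 && c + 3*t + 2 != 2) && (q + z <= 2*q + 5 <==> t + 3*q <= 3*c + c + 7)) && ((t + 3 >= 8 && b + t + 6 >= -2) || c + 5 < 3) must hold; in canonical form it is 2*q >= c - 17 && c + 3*t != 0 && (z <= q + 5 <==> 3*q + t <= 4*c + 7) && ((t >= 5 && b + t >= -8) || c < -2).
Before skip: 2*q >= c - 17 && c + 3*t != 0 && (z <= q + 5 <==> 3*q + t <= 4*c + 7) && ((t >= 5 && b + t >= -8) || c < -2)
Before c := 2*q + 3: 2*q + 3*t != -3 && (z <= q + 5 <==> t <= 5*q + 19) && ((t >= 5 && b + t >= -8) || 2*q < -5)
Before havoc c: 2*q + 3*t != -3 && (z <= q + 5 <==> t <= 5*q + 19) && ((t >= 5 && b + t >= -8) || 2*q < -5)
Answer: WP = 2*q + 3*t != -3 && (z <= q + 5 <==> t <= 5*q + 19) && ((t >= 5 && b + t >= -8) || 2*q < -5)


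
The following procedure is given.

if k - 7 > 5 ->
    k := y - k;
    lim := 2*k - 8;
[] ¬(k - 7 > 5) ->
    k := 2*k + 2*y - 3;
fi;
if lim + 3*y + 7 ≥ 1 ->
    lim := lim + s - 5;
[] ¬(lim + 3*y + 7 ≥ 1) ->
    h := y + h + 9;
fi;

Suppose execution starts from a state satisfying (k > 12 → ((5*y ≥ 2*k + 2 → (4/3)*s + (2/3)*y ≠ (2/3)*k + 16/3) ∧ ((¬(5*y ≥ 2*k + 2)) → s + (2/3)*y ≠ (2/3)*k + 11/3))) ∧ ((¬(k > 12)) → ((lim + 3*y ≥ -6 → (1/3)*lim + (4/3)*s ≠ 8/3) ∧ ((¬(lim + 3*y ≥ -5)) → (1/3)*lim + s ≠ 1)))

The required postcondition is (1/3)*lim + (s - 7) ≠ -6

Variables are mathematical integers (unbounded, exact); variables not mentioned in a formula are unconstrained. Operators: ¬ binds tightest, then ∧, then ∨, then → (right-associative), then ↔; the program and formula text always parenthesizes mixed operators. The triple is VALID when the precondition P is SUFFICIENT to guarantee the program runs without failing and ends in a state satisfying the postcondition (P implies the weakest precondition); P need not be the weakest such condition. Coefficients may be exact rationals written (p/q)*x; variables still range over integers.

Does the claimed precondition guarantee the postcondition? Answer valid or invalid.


Working backward. After the program, the postcondition (1/3)*lim + (s - 7) ≠ -6 must hold; in canonical form it is (1/3)*lim + s ≠ 1.
Then branch requires (1/3)*lim + (4/3)*s ≠ 8/3; else branch requires (1/3)*lim + s ≠ 1.
Before the if: (lim + 3*y ≥ -6 → (1/3)*lim + (4/3)*s ≠ 8/3) ∧ ((¬(lim + 3*y ≥ -6)) → (1/3)*lim + s ≠ 1)
Then branch requires (5*y ≥ 2*k + 2 → (4/3)*s + (2/3)*y ≠ (2/3)*k + 16/3) ∧ ((¬(5*y ≥ 2*k + 2)) → s + (2/3)*y ≠ (2/3)*k + 11/3); else branch requires (lim + 3*y ≥ -6 → (1/3)*lim + (4/3)*s ≠ 8/3) ∧ ((¬(lim + 3*y ≥ -6)) → (1/3)*lim + s ≠ 1).
Before the if: (k > 12 → ((5*y ≥ 2*k + 2 → (4/3)*s + (2/3)*y ≠ (2/3)*k + 16/3) ∧ ((¬(5*y ≥ 2*k + 2)) → s + (2/3)*y ≠ (2/3)*k + 11/3))) ∧ ((¬(k > 12)) → ((lim + 3*y ≥ -6 → (1/3)*lim + (4/3)*s ≠ 8/3) ∧ ((¬(lim + 3*y ≥ -6)) → (1/3)*lim + s ≠ 1)))
The weakest precondition is (k > 12 → ((5*y ≥ 2*k + 2 → (4/3)*s + (2/3)*y ≠ (2/3)*k + 16/3) ∧ ((¬(5*y ≥ 2*k + 2)) → s + (2/3)*y ≠ (2/3)*k + 11/3))) ∧ ((¬(k > 12)) → ((lim + 3*y ≥ -6 → (1/3)*lim + (4/3)*s ≠ 8/3) ∧ ((¬(lim + 3*y ≥ -6)) → (1/3)*lim + s ≠ 1))).
Check whether (k > 12 → ((5*y ≥ 2*k + 2 → (4/3)*s + (2/3)*y ≠ (2/3)*k + 16/3) ∧ ((¬(5*y ≥ 2*k + 2)) → s + (2/3)*y ≠ (2/3)*k + 11/3))) ∧ ((¬(k > 12)) → ((lim + 3*y ≥ -6 → (1/3)*lim + (4/3)*s ≠ 8/3) ∧ ((¬(lim + 3*y ≥ -5)) → (1/3)*lim + s ≠ 1))) implies it.
Every state satisfying the precondition satisfies the weakest precondition: the implication holds.
Answer: valid


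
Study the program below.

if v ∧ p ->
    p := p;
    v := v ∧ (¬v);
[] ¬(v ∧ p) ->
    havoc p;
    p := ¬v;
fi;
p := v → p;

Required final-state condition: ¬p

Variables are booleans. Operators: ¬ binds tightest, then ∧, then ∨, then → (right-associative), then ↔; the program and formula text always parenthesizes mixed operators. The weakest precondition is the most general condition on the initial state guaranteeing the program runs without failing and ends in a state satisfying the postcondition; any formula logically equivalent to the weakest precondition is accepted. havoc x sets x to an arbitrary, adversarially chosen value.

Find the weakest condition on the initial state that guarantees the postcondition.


Working backward. After the program, ¬p must hold.
Before p := v → p: ¬(v → p)
Then branch requires false; else branch requires ¬(v → (¬v)).
Before the if: (¬(v ∧ p)) ∧ ((¬(v ∧ p)) → (¬(v → (¬v))))
Answer: WP = (¬(v ∧ p)) ∧ ((¬(v ∧ p)) → (¬(v → (¬v))))


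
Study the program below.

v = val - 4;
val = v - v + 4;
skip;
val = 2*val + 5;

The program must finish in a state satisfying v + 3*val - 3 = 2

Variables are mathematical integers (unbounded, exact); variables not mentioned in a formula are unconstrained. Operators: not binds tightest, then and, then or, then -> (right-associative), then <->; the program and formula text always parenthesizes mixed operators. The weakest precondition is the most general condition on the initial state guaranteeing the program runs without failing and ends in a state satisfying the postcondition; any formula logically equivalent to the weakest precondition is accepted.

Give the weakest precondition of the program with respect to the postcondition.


Working backward. After the program, the postcondition v + 3*val - 3 = 2 must hold; in canonical form it is v + 3*val = 5.
Before val := 2*val + 5: v + 6*val = -10
Before skip: v + 6*val = -10
Before val := v - v + 4: v = -34
Before v := val - 4: val = -30
Answer: WP = val = -30


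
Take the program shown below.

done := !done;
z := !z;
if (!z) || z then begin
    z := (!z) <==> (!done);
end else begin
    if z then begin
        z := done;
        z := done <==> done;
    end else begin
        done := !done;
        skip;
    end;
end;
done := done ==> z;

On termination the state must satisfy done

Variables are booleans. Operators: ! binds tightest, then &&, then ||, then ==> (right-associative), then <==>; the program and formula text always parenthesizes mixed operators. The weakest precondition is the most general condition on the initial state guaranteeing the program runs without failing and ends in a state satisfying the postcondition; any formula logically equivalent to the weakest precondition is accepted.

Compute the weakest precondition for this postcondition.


Working backward. After the program, done must hold.
Before done := done ==> z: done ==> z
Then branch requires done ==> ((!z) <==> (!done)); else branch requires (!z) ==> ((!done) ==> z).
Before the if: done ==> ((!z) <==> (!done))
Before z := !z: done ==> (z <==> (!done))
Before done := !done: (!done) ==> (z <==> done)
Answer: WP = (!done) ==> (z <==> done)


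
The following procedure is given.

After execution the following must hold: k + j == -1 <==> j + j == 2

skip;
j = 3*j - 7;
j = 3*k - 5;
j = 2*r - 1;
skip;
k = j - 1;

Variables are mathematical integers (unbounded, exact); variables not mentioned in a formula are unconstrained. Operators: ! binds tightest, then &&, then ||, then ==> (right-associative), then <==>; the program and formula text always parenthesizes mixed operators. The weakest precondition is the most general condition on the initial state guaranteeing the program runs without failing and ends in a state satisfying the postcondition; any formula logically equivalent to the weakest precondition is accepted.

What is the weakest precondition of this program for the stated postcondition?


Working backward. After the program, the postcondition k + j == -1 <==> j + j == 2 must hold; in canonical form it is j + k == -1 <==> 2*j == 2.
Before k := j - 1: 2*j == 0 <==> 2*j == 2
Before skip: 2*j == 0 <==> 2*j == 2
Before j := 2*r - 1: 4*r == 2 <==> 4*r == 4
Before j := 3*k - 5: 4*r == 2 <==> 4*r == 4
Before j := 3*j - 7: 4*r == 2 <==> 4*r == 4
Before skip: 4*r == 2 <==> 4*r == 4
Answer: WP = 4*r == 2 <==> 4*r == 4


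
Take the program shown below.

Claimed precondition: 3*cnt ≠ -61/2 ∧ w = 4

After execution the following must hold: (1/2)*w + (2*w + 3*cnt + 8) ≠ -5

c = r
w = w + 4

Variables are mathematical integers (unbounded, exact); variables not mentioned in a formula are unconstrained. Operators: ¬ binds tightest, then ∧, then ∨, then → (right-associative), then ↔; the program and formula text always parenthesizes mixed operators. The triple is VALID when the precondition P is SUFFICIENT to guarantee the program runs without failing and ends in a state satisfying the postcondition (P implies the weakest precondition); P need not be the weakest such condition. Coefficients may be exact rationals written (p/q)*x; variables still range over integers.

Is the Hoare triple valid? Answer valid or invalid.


Working backward. After the program, the postcondition (1/2)*w + (2*w + 3*cnt + 8) ≠ -5 must hold; in canonical form it is 3*cnt + (5/2)*w ≠ -13.
Before w := w + 4: 3*cnt + (5/2)*w ≠ -23
Before c := r: 3*cnt + (5/2)*w ≠ -23
The weakest precondition is 3*cnt + (5/2)*w ≠ -23.
Check whether 3*cnt ≠ -61/2 ∧ w = 4 implies it.
Countermodel: at the initial state cnt = -11, w = 4, the precondition holds but the weakest precondition fails.
Answer: invalid


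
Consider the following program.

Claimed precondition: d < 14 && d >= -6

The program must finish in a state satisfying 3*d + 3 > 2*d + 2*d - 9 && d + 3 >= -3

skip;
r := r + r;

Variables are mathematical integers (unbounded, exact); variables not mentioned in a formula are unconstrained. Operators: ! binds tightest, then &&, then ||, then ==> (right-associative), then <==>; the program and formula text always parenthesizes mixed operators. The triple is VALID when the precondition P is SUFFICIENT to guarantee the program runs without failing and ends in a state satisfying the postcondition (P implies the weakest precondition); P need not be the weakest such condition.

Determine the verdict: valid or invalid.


Working backward. After the program, the postcondition 3*d + 3 > 2*d + 2*d - 9 && d + 3 >= -3 must hold; in canonical form it is d < 12 && d >= -6.
Before r := r + r: d < 12 && d >= -6
Before skip: d < 12 && d >= -6
The weakest precondition is d < 12 && d >= -6.
Check whether d < 14 && d >= -6 implies it.
Countermodel: at the initial state d = 12, the precondition holds but the weakest precondition fails.
Answer: invalid


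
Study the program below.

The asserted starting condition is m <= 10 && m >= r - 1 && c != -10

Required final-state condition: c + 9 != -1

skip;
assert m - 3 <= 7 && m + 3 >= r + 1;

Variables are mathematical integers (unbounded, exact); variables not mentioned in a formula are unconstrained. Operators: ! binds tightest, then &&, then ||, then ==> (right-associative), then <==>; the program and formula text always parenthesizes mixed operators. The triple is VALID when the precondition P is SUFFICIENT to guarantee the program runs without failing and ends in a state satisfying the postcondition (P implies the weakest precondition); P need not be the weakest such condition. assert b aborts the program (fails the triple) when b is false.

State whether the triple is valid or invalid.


Working backward. After the program, the postcondition c + 9 != -1 must hold; in canonical form it is c != -10.
Before assert m - 3 <= 7 && m + 3 >= r + 1: m <= 10 && m >= r - 2 && c != -10
Before skip: m <= 10 && m >= r - 2 && c != -10
The weakest precondition is m <= 10 && m >= r - 2 && c != -10.
Check whether m <= 10 && m >= r - 1 && c != -10 implies it.
Every state satisfying the precondition satisfies the weakest precondition: the implication holds.
Answer: valid


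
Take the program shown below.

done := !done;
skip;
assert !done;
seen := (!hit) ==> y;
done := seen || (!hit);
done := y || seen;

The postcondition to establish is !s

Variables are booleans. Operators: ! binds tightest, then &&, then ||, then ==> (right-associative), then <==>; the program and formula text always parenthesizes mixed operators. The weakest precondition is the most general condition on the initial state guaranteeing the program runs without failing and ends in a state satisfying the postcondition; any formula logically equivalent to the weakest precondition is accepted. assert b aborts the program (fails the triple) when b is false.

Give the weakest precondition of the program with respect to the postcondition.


Working backward. After the program, !s must hold.
Before done := y || seen: !s
Before done := seen || (!hit): !s
Before seen := (!hit) ==> y: !s
Before assert !done: (!done) && (!s)
Before skip: (!done) && (!s)
Before done := !done: done && (!s)
Answer: WP = done && (!s)


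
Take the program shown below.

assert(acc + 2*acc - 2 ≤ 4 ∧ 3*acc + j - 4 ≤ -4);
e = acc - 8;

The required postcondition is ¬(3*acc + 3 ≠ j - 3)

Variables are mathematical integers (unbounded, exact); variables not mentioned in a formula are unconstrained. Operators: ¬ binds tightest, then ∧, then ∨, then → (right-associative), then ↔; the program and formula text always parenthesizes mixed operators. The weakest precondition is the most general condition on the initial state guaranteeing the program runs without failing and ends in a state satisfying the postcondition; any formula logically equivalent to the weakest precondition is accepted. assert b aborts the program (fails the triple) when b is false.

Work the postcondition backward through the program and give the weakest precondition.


Working backward. After the program, the postcondition ¬(3*acc + 3 ≠ j - 3) must hold; in canonical form it is ¬(3*acc ≠ j - 6).
Before e := acc - 8: ¬(3*acc ≠ j - 6)
Before assert acc + 2*acc - 2 ≤ 4 ∧ 3*acc + j - 4 ≤ -4: 3*acc ≤ 6 ∧ 3*acc + j ≤ 0 ∧ (¬(3*acc ≠ j - 6))
Answer: WP = 3*acc ≤ 6 ∧ 3*acc + j ≤ 0 ∧ (¬(3*acc ≠ j - 6))


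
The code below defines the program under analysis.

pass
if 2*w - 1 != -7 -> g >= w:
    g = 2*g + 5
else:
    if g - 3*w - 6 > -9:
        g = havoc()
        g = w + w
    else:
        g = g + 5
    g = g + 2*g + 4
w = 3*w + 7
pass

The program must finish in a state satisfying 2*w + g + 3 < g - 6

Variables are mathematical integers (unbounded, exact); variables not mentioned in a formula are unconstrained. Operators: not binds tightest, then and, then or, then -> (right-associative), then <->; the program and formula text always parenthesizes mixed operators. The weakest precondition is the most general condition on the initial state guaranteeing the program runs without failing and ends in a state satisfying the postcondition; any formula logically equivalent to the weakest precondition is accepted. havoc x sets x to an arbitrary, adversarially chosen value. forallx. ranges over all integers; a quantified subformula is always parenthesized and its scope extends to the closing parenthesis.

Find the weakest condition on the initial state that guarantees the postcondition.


Working backward. After the program, the postcondition 2*w + g + 3 < g - 6 must hold; in canonical form it is 2*w < -9.
Before skip: 2*w < -9
Before w := 3*w + 7: 6*w < -23
Then branch requires 6*w < -23; else branch requires (g > 3*w - 3 -> 6*w < -23) and ((not (g > 3*w - 3)) -> 6*w < -23).
Before the if: ((2*w != -6 -> g >= w) -> 6*w < -23) and ((not (2*w != -6 -> g >= w)) -> ((g > 3*w - 3 -> 6*w < -23) and ((not (g > 3*w - 3)) -> 6*w < -23)))
Before skip: ((2*w != -6 -> g >= w) -> 6*w < -23) and ((not (2*w != -6 -> g >= w)) -> ((g > 3*w - 3 -> 6*w < -23) and ((not (g > 3*w - 3)) -> 6*w < -23)))
Answer: WP = ((2*w != -6 -> g >= w) -> 6*w < -23) and ((not (2*w != -6 -> g >= w)) -> ((g > 3*w - 3 -> 6*w < -23) and ((not (g > 3*w - 3)) -> 6*w < -23)))


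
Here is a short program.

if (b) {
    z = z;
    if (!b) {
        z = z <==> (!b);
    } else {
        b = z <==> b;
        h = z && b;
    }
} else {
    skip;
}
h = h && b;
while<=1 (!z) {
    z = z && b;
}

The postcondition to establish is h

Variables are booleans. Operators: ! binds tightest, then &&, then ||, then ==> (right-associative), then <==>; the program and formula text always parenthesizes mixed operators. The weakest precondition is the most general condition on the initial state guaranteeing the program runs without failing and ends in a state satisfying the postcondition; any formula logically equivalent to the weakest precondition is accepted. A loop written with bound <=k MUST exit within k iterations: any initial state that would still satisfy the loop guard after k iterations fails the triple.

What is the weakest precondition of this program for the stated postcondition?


Working backward. After the program, h must hold.
Before the loop (bound <=1), unroll the exhaustion recursion (WP_0 = exit-now case; WP_j = one more guarded iteration, up to j = 1):
  WP_0: z && h
  WP_1: ((!z) ==> (z && b && h)) && (z ==> h)
So before the loop: ((!z) ==> (z && b && h)) && (z ==> h)
Before h := h && b: ((!z) ==> (z && b && h)) && (z ==> (h && b))
Then branch requires ((!b) ==> (((!(z <==> (!b))) ==> ((z <==> (!b)) && b && h)) && ((z <==> (!b)) ==> (h && b)))) && (b ==> (((!z) ==> (z && (z <==> b))) && (z ==> (z && (z <==> b))))); else branch requires ((!z) ==> (z && b && h)) && (z ==> (h && b)).
Before the if: (b ==> (((!b) ==> (((!(z <==> (!b))) ==> ((z <==> (!b)) && b && h)) && ((z <==> (!b)) ==> (h && b)))) && (b ==> (((!z) ==> (z && (z <==> b))) && (z ==> (z && (z <==> b))))))) && ((!b) ==> (((!z) ==> (z && b && h)) && (z ==> (h && b))))
Answer: WP = (b ==> (((!b) ==> (((!(z <==> (!b))) ==> ((z <==> (!b)) && b && h)) && ((z <==> (!b)) ==> (h && b)))) && (b ==> (((!z) ==> (z && (z <==> b))) && (z ==> (z && (z <==> b))))))) && ((!b) ==> (((!z) ==> (z && b && h)) && (z ==> (h && b))))


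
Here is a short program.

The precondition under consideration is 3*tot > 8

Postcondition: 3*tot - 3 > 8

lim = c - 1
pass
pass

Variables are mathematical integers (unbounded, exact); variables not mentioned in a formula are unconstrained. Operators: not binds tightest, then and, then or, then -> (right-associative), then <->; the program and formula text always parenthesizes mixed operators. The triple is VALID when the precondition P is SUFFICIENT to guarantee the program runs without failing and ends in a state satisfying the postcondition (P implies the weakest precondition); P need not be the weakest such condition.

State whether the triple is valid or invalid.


Working backward. After the program, the postcondition 3*tot - 3 > 8 must hold; in canonical form it is 3*tot > 11.
Before skip: 3*tot > 11
Before skip: 3*tot > 11
Before lim := c - 1: 3*tot > 11
The weakest precondition is 3*tot > 11.
Check whether 3*tot > 8 implies it.
Countermodel: at the initial state tot = 3, the precondition holds but the weakest precondition fails.
Answer: invalid


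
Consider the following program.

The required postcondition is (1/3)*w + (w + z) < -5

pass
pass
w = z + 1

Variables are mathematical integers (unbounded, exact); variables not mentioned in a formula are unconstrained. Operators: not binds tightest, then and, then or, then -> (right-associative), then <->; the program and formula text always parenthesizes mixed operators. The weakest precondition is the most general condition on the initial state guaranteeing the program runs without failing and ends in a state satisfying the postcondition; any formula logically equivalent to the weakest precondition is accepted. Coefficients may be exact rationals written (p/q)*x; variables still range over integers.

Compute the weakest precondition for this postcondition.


Working backward. After the program, the postcondition (1/3)*w + (w + z) < -5 must hold; in canonical form it is (4/3)*w + z < -5.
Before w := z + 1: (7/3)*z < -19/3
Before skip: (7/3)*z < -19/3
Before skip: (7/3)*z < -19/3
Answer: WP = (7/3)*z < -19/3


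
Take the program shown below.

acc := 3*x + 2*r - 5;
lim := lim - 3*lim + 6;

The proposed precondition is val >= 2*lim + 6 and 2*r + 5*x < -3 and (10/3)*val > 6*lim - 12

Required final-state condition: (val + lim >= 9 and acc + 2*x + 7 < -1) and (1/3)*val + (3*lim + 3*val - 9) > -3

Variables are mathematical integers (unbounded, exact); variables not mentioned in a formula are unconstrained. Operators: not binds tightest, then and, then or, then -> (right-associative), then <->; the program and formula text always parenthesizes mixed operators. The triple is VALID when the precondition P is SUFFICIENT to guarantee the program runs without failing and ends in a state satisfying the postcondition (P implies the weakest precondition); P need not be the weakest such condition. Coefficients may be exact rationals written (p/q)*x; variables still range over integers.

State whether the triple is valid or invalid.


Working backward. After the program, the postcondition (val + lim >= 9 and acc + 2*x + 7 < -1) and (1/3)*val + (3*lim + 3*val - 9) > -3 must hold; in canonical form it is lim + val >= 9 and acc + 2*x < -8 and 3*lim + (10/3)*val > 6.
Before lim := lim - 3*lim + 6: val >= 2*lim + 3 and acc + 2*x < -8 and (10/3)*val > 6*lim - 12
Before acc := 3*x + 2*r - 5: val >= 2*lim + 3 and 2*r + 5*x < -3 and (10/3)*val > 6*lim - 12
The weakest precondition is val >= 2*lim + 3 and 2*r + 5*x < -3 and (10/3)*val > 6*lim - 12.
Check whether val >= 2*lim + 6 and 2*r + 5*x < -3 and (10/3)*val > 6*lim - 12 implies it.
Every state satisfying the precondition satisfies the weakest precondition: the implication holds.
Answer: valid


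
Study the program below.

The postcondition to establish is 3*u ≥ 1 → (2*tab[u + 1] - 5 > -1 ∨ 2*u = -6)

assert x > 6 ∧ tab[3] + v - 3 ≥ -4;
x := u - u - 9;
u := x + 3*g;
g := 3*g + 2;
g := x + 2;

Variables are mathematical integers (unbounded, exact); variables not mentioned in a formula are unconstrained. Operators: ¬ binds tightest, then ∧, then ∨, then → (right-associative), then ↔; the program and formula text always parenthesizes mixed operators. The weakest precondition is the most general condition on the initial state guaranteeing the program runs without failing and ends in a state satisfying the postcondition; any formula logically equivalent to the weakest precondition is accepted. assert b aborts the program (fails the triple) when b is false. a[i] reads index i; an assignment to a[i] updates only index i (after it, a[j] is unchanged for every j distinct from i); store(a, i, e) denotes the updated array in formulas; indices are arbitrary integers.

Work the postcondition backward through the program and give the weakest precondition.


Working backward. After the program, the postcondition 3*u ≥ 1 → (2*tab[u + 1] - 5 > -1 ∨ 2*u = -6) must hold; in canonical form it is 3*u ≥ 1 → (2*tab[u + 1] > 4 ∨ 2*u = -6).
Before g := x + 2: 3*u ≥ 1 → (2*tab[u + 1] > 4 ∨ 2*u = -6)
Before g := 3*g + 2: 3*u ≥ 1 → (2*tab[u + 1] > 4 ∨ 2*u = -6)
Before u := x + 3*g: 9*g + 3*x ≥ 1 → (2*tab[3*g + x + 1] > 4 ∨ 6*g + 2*x = -6)
Before x := u - u - 9: 9*g ≥ 28 → (2*tab[3*g - 8] > 4 ∨ 6*g = 12)
Before assert x > 6 ∧ tab[3] + v - 3 ≥ -4: x > 6 ∧ tab[3] + v ≥ -1 ∧ (9*g ≥ 28 → (2*tab[3*g - 8] > 4 ∨ 6*g = 12))
Answer: WP = x > 6 ∧ tab[3] + v ≥ -1 ∧ (9*g ≥ 28 → (2*tab[3*g - 8] > 4 ∨ 6*g = 12))


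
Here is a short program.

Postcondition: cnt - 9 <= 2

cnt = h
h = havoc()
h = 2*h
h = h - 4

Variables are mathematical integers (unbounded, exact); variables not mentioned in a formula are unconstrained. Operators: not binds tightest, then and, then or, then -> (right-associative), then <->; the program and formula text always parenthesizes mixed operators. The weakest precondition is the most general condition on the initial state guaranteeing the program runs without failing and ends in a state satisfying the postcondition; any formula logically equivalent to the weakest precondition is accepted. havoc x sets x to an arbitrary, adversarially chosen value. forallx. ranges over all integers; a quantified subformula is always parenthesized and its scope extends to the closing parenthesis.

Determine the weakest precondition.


Working backward. After the program, the postcondition cnt - 9 <= 2 must hold; in canonical form it is cnt <= 11.
Before h := h - 4: cnt <= 11
Before h := 2*h: cnt <= 11
Before havoc h: cnt <= 11
Before cnt := h: h <= 11
Answer: WP = h <= 11


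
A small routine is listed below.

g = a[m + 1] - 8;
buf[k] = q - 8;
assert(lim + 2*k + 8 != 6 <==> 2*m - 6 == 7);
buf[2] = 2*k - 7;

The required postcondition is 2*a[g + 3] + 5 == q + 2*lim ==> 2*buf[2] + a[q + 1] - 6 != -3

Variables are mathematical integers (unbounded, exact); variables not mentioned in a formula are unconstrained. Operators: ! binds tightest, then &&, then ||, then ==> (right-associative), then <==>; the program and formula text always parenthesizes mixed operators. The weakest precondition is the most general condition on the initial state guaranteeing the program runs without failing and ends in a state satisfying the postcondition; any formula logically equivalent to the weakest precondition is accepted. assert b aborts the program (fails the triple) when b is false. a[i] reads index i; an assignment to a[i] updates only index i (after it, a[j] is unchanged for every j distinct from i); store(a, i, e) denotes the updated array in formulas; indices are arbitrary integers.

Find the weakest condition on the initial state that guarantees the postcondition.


Working backward. After the program, the postcondition 2*a[g + 3] + 5 == q + 2*lim ==> 2*buf[2] + a[q + 1] - 6 != -3 must hold; in canonical form it is 2*a[g + 3] == 2*lim + q - 5 ==> a[q + 1] + 2*buf[2] != 3.
Before buf[2] := 2*k - 7: 2*a[g + 3] == 2*lim + q - 5 ==> a[q + 1] + 4*k != 17
Before assert lim + 2*k + 8 != 6 <==> 2*m - 6 == 7: (2*k + lim != -2 <==> 2*m == 13) && (2*a[g + 3] == 2*lim + q - 5 ==> a[q + 1] + 4*k != 17)
Before buf[k] := q - 8: (2*k + lim != -2 <==> 2*m == 13) && (2*a[g + 3] == 2*lim + q - 5 ==> a[q + 1] + 4*k != 17)
Before g := a[m + 1] - 8: (2*k + lim != -2 <==> 2*m == 13) && (2*a[a[m + 1] - 5] == 2*lim + q - 5 ==> a[q + 1] + 4*k != 17)
Answer: WP = (2*k + lim != -2 <==> 2*m == 13) && (2*a[a[m + 1] - 5] == 2*lim + q - 5 ==> a[q + 1] + 4*k != 17)


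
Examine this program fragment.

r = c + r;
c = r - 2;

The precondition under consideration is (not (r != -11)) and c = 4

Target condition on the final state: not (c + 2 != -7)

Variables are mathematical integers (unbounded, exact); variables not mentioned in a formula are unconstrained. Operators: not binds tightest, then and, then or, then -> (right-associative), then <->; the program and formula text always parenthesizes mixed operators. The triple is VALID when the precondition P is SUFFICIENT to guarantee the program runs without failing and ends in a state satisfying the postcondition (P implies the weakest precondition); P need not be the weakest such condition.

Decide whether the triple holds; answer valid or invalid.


Working backward. After the program, the postcondition not (c + 2 != -7) must hold; in canonical form it is not (c != -9).
Before c := r - 2: not (r != -7)
Before r := c + r: not (c + r != -7)
The weakest precondition is not (c + r != -7).
Check whether (not (r != -11)) and c = 4 implies it.
Every state satisfying the precondition satisfies the weakest precondition: the implication holds.
Answer: valid


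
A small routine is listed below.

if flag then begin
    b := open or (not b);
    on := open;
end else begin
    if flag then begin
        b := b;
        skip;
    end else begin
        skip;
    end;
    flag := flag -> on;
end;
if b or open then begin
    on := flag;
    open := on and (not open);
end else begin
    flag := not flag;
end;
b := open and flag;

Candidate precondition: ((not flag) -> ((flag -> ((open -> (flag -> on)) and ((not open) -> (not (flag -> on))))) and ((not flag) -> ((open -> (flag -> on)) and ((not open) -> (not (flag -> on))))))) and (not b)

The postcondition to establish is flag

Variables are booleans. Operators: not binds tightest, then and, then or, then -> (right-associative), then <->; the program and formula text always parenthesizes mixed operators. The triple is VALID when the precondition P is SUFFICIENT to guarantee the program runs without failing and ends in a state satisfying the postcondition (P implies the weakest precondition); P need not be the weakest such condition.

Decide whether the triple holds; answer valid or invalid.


Working backward. After the program, flag must hold.
Before b := open and flag: flag
Then branch requires flag; else branch requires not flag.
Before the if: ((b or open) -> flag) and ((not (b or open)) -> (not flag))
Then branch requires ((open or (not b)) -> flag) and ((not (open or (not b))) -> (not flag)); else branch requires (flag -> (((b or open) -> (flag -> on)) and ((not (b or open)) -> (not (flag -> on))))) and ((not flag) -> (((b or open) -> (flag -> on)) and ((not (b or open)) -> (not (flag -> on))))).
Before the if: (flag -> (((open or (not b)) -> flag) and ((not (open or (not b))) -> (not flag)))) and ((not flag) -> ((flag -> (((b or open) -> (flag -> on)) and ((not (b or open)) -> (not (flag -> on))))) and ((not flag) -> (((b or open) -> (flag -> on)) and ((not (b or open)) -> (not (flag -> on)))))))
The weakest precondition is (flag -> (((open or (not b)) -> flag) and ((not (open or (not b))) -> (not flag)))) and ((not flag) -> ((flag -> (((b or open) -> (flag -> on)) and ((not (b or open)) -> (not (flag -> on))))) and ((not flag) -> (((b or open) -> (flag -> on)) and ((not (b or open)) -> (not (flag -> on))))))).
Check whether ((not flag) -> ((flag -> ((open -> (flag -> on)) and ((not open) -> (not (flag -> on))))) and ((not flag) -> ((open -> (flag -> on)) and ((not open) -> (not (flag -> on))))))) and (not b) implies it.
Every state satisfying the precondition satisfies the weakest precondition: the implication holds.
Answer: valid


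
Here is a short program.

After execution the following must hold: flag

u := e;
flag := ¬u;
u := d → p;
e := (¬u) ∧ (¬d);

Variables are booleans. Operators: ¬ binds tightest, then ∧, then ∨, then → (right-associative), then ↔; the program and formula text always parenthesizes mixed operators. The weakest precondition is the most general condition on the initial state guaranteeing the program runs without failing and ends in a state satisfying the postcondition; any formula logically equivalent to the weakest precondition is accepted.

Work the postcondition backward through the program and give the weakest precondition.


Working backward. After the program, flag must hold.
Before e := (¬u) ∧ (¬d): flag
Before u := d → p: flag
Before flag := ¬u: ¬u
Before u := e: ¬e
Answer: WP = ¬e


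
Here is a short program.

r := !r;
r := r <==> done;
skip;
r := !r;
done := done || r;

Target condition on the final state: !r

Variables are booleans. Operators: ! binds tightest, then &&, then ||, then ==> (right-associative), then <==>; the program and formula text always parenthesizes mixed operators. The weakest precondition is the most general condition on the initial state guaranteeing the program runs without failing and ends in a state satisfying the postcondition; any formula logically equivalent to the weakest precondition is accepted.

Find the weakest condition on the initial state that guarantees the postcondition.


Working backward. After the program, !r must hold.
Before done := done || r: !r
Before r := !r: r
Before skip: r
Before r := r <==> done: r <==> done
Before r := !r: (!r) <==> done
Answer: WP = (!r) <==> done


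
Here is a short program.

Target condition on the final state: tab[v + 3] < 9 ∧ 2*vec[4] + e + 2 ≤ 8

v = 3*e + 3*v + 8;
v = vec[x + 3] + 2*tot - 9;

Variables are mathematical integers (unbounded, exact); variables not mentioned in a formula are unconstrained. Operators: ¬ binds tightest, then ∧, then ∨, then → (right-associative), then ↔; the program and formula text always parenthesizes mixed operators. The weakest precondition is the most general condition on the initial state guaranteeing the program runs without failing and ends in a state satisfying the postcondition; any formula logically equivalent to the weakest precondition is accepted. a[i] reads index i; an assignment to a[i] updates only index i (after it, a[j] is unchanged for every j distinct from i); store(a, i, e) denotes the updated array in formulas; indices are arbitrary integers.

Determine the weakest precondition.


Working backward. After the program, the postcondition tab[v + 3] < 9 ∧ 2*vec[4] + e + 2 ≤ 8 must hold; in canonical form it is tab[v + 3] < 9 ∧ 2*vec[4] + e ≤ 6.
Before v := vec[x + 3] + 2*tot - 9: tab[vec[x + 3] + 2*tot - 6] < 9 ∧ 2*vec[4] + e ≤ 6
Before v := 3*e + 3*v + 8: tab[vec[x + 3] + 2*tot - 6] < 9 ∧ 2*vec[4] + e ≤ 6
Answer: WP = tab[vec[x + 3] + 2*tot - 6] < 9 ∧ 2*vec[4] + e ≤ 6


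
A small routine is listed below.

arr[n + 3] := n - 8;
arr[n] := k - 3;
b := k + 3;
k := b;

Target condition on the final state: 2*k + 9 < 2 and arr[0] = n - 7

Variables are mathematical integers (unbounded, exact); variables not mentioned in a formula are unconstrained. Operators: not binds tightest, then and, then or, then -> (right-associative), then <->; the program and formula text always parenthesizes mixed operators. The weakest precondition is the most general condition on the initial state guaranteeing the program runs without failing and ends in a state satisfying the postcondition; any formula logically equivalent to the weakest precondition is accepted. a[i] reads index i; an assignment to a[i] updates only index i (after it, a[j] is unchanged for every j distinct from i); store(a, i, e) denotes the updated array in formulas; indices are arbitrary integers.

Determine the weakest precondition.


Working backward. After the program, the postcondition 2*k + 9 < 2 and arr[0] = n - 7 must hold; in canonical form it is 2*k < -7 and arr[0] = n - 7.
Before k := b: 2*b < -7 and arr[0] = n - 7
Before b := k + 3: 2*k < -13 and arr[0] = n - 7
Before arr[n] := k - 3: 2*k < -13 and store(arr, n, k - 3)[0] = n - 7
Before arr[n + 3] := n - 8: 2*k < -13 and store(store(arr, n + 3, n - 8), n, k - 3)[0] = n - 7
Answer: WP = 2*k < -13 and store(store(arr, n + 3, n - 8), n, k - 3)[0] = n - 7


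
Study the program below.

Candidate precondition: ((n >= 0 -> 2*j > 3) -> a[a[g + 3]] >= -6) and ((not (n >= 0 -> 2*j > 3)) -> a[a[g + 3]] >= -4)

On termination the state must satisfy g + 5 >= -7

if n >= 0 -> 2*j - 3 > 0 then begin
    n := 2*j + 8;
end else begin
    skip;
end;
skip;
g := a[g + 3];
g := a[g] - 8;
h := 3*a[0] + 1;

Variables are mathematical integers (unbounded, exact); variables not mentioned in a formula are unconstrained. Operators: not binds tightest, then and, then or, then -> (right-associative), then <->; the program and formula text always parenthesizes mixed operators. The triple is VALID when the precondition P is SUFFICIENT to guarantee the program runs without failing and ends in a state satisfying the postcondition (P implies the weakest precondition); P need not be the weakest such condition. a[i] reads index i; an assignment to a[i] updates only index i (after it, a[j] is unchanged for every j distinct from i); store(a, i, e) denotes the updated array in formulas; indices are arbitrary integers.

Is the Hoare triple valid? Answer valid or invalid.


Working backward. After the program, the postcondition g + 5 >= -7 must hold; in canonical form it is g >= -12.
Before h := 3*a[0] + 1: g >= -12
Before g := a[g] - 8: a[g] >= -4
Before g := a[g + 3]: a[a[g + 3]] >= -4
Before skip: a[a[g + 3]] >= -4
Then branch requires a[a[g + 3]] >= -4; else branch requires a[a[g + 3]] >= -4.
Before the if: ((n >= 0 -> 2*j > 3) -> a[a[g + 3]] >= -4) and ((not (n >= 0 -> 2*j > 3)) -> a[a[g + 3]] >= -4)
The weakest precondition is ((n >= 0 -> 2*j > 3) -> a[a[g + 3]] >= -4) and ((not (n >= 0 -> 2*j > 3)) -> a[a[g + 3]] >= -4).
Check whether ((n >= 0 -> 2*j > 3) -> a[a[g + 3]] >= -6) and ((not (n >= 0 -> 2*j > 3)) -> a[a[g + 3]] >= -4) implies it.
Countermodel: at the initial state a = {[2] = 3, [3] = -5, elsewhere 3}, g = -1, j = 1, n = -1, the precondition holds but the weakest precondition fails.
Answer: invalid


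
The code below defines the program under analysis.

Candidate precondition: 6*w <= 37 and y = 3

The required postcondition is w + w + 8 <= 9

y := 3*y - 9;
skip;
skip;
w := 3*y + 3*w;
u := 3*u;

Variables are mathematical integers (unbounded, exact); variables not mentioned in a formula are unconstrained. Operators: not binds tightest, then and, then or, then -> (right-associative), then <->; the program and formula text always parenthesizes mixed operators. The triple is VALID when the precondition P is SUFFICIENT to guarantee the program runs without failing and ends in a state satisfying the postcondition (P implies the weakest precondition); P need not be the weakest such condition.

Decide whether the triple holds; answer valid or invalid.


Working backward. After the program, the postcondition w + w + 8 <= 9 must hold; in canonical form it is 2*w <= 1.
Before u := 3*u: 2*w <= 1
Before w := 3*y + 3*w: 6*w + 6*y <= 1
Before skip: 6*w + 6*y <= 1
Before skip: 6*w + 6*y <= 1
Before y := 3*y - 9: 6*w + 18*y <= 55
The weakest precondition is 6*w + 18*y <= 55.
Check whether 6*w <= 37 and y = 3 implies it.
Countermodel: at the initial state w = 1, y = 3, the precondition holds but the weakest precondition fails.
Answer: invalid
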